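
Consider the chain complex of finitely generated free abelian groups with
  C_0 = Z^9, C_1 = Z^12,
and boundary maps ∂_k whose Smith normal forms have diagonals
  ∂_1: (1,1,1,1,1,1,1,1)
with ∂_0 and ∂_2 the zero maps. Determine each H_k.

H_0: b_0 = 9 − 0 − 8 = 1; torsion from ∂_1 factors > 1: none. So H_0 ≅ Z.
H_1: b_1 = 12 − 8 − 0 = 4; torsion from ∂_2 factors > 1: none. So H_1 ≅ Z^4.

H_0 ≅ Z,  H_1 ≅ Z^4.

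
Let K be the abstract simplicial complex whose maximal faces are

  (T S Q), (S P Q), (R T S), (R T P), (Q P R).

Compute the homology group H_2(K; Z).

H_2 ≅ 0.

Order the vertices as P < Q < R < S < T. Listing each simplex with vertices in this order, K has dimension 2 with simplices:

  0-simplices (5): P, Q, R, S, T
  1-simplices (10): PQ, PR, PS, PT, QR, QS, QT, RS, RT, ST
  2-simplices (5): PQR, PQS, PRT, QST, RST

giving chain groups C_0 ≅ Z^5, C_1 ≅ Z^10, C_2 ≅ Z^5.

∂_1: C_1 → C_0 is given by ∂[p,q] = [q] − [p]. For instance
  ∂RT = T − R.
This gives a 5×10 integer matrix of rank 4; reducing to Smith normal form yields diagonal entries (1,1,1,1).

The boundary map ∂_2: C_2 → C_1 sends each 2-simplex [p,q,r] to [q,r] − [p,r] + [p,q]. For instance
  ∂RST = ST − RT + RS,
  ∂PQS = QS − PS + PQ.
As a 10×5 matrix over Z this has rank 5, with invariant factors (1,1,1,1,1).

Reading off H_k = ker ∂_k / im ∂_{k+1}:

  H_2: rank ker ∂_2 − rank ∂_3 = (5 − 5) − 0 = 0, and there is no ∂_3, so H_2 = 0.

(K is a triangulation of the Möbius band.)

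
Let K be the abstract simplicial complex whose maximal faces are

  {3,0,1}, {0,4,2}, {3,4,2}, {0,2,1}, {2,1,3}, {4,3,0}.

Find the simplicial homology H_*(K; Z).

H_0 ≅ Z,  H_1 = 0,  H_2 ≅ Z.

We work with the vertex ordering 0 < 1 < 2 < 3 < 4. The simplices of K, each written with vertices in increasing order, are:

  0-simplices (5): [0], [1], [2], [3], [4]
  1-simplices (9): [0,1], [0,2], [0,3], [0,4], [1,2], [1,3], [2,3], [2,4], [3,4]
  2-simplices (6): [0,1,2], [0,1,3], [0,2,4], [0,3,4], [1,2,3], [2,3,4]

so the chain groups are C_0 ≅ Z^5, C_1 ≅ Z^9, C_2 ≅ Z^6.

The boundary map ∂_1: C_1 → C_0 is given by ∂[p,q] = [q] − [p]. For instance
  ∂[2,3] = [3] − [2].
The resulting 5×9 matrix has rank 4, and its Smith normal form has invariant factors (1,1,1,1).

The boundary map ∂_2: C_2 → C_1 acts by ∂[p,q,r] = [q,r] − [p,r] + [p,q]. For instance
  ∂[1,2,3] = [2,3] − [1,3] + [1,2],
  ∂[2,3,4] = [3,4] − [2,4] + [2,3].
The resulting 9×6 matrix has rank 5, and its Smith normal form has invariant factors (1,1,1,1,1).

From H_k ≅ ker(∂_k) / im(∂_{k+1}) we obtain:

  H_0: rank C_0 − rank ∂_1 = 5 − 4 = 1, and the invariant factors of ∂_1 are all 1, so H_0 ≅ Z.
  H_1: rank ker ∂_1 − rank ∂_2 = (9 − 4) − 5 = 0, and the invariant factors of ∂_2 are all 1, so H_1 ≅ 0.
  H_2: rank ker ∂_2 − rank ∂_3 = (6 − 5) − 0 = 1, and there is no ∂_3, so H_2 ≅ Z.

(K is a triangulation of the 2-sphere S^2.)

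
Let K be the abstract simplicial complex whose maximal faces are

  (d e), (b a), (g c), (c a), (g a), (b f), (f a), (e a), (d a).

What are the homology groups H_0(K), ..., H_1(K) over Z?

Take the total order a < b < c < d < e < f < g on the vertex set. Then K (dimension 1) consists of the simplices:

  0-simplices (7): a, b, c, d, e, f, g
  1-simplices (9): ab, ac, ad, ae, af, ag, bf, cg, de

Hence C_0 ≅ Z^7, C_1 ≅ Z^9.

The boundary map ∂_1: C_1 → C_0 is given by ∂[p,q] = [q] − [p]. For instance
  ∂ae = e − a.
The 7×9 boundary matrix has rank 6 and Smith normal form diag(1,1,1,1,1,1).

Now H_k = ker ∂_k / im ∂_{k+1}, so:

  H_0: rank C_0 − rank ∂_1 = 7 − 6 = 1, and the invariant factors of ∂_1 are all 1, so H_0 = Z.
  H_1: rank ker ∂_1 − rank ∂_2 = (9 − 6) − 0 = 3, and there is no ∂_2, so H_1 = Z^3.

(K is a triangulation of a wedge of 3 circles.)

H_0 ≅ Z,  H_1 ≅ Z^3.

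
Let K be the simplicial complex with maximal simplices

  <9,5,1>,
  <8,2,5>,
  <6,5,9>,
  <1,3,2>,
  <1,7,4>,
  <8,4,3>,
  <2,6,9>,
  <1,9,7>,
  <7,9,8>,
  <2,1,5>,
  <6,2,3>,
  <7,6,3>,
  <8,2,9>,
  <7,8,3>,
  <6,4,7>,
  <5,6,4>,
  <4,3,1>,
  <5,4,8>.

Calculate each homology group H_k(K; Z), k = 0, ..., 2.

H_0 ≅ Z,  H_1 ≅ Z × Z/2,  H_2 = 0.

We work with the vertex ordering 1 < 2 < 3 < 4 < 5 < 6 < 7 < 8 < 9. The simplices of K, each written with vertices in increasing order, are:

  0-simplices (9): [1], [2], [3], [4], [5], [6], [7], [8], [9]
  1-simplices (27): (27 of them)
  2-simplices (18): [1,2,3], [1,2,5], [1,3,4], [1,4,7], [1,5,9], [1,7,9], [2,3,6], [2,5,8], [2,6,9], [2,8,9], [3,4,8], [3,6,7], [3,7,8], [4,5,6], [4,5,8], [4,6,7], [5,6,9], [7,8,9]

so the chain groups are C_0 ≅ Z^9, C_1 ≅ Z^27, C_2 ≅ Z^18.

∂_1: C_1 → C_0 maps an edge to its endpoints' difference, ∂[p,q] = q − p.
The resulting 9×27 matrix has rank 8, and its Smith normal form has invariant factors (1,1,1,1,1,1,1,1).

The boundary map ∂_2: C_2 → C_1 sends each 2-simplex [p,q,r] to [q,r] − [p,r] + [p,q]. For instance
  ∂[2,3,6] = [3,6] − [2,6] + [2,3],
  ∂[3,6,7] = [6,7] − [3,7] + [3,6].
The 27×18 boundary matrix has rank 18 and Smith normal form diag(1,1,1,1,1,1,1,1,1,1,1,1,1,1,1,1,1,2).

Reading off H_k = ker ∂_k / im ∂_{k+1}:

  H_0: rank C_0 − rank ∂_1 = 9 − 8 = 1, and the invariant factors of ∂_1 are all 1, so H_0 ≅ Z.
  H_1: rank ker ∂_1 − rank ∂_2 = (27 − 8) − 18 = 1, and ∂_2 has invariant factor 2 > 1, so H_1 ≅ Z × Z/2.
  H_2: rank ker ∂_2 − rank ∂_3 = (18 − 18) − 0 = 0, and there is no ∂_3, so H_2 ≅ 0.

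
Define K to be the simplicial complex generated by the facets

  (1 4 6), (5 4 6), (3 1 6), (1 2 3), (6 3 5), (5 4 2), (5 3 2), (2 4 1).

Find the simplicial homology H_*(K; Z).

H_0 = Z,  H_1 = 0,  H_2 = Z.

K has 6 vertices, 12 edges, 8 triangles.
rank ∂_0 = 0, rank ∂_1 = 5 ⇒ b_0 = 6 − 0 − 5 = 1; all invariant factors of ∂_1 are 1 so no torsion. So H_0 = Z.
rank ∂_1 = 5, rank ∂_2 = 7 ⇒ b_1 = 12 − 5 − 7 = 0; all invariant factors of ∂_2 are 1 so no torsion. So H_1 = 0.
rank ∂_2 = 7, rank ∂_3 = 0 ⇒ b_2 = 8 − 7 − 0 = 1. So H_2 = Z.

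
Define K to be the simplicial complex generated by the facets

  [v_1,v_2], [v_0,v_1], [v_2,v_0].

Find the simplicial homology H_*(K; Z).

We work with the vertex ordering v_0 < v_1 < v_2. The simplices of K, each written with vertices in increasing order, are:

  0-simplices (3): [v_0], [v_1], [v_2]
  1-simplices (3): [v_0,v_1], [v_0,v_2], [v_1,v_2]

giving chain groups C_0 ≅ Z^3, C_1 ≅ Z^3.

The boundary map ∂_1: C_1 → C_0 sends each edge [p,q] (with p < q) to q − p. For instance
  ∂[v_0,v_2] = [v_2] − [v_0].
As a 3×3 matrix over Z this has rank 2, with invariant factors (1,1).

Computing H_k = (kernel of ∂_k) / (image of ∂_{k+1}):

  H_0: rank C_0 − rank ∂_1 = 3 − 2 = 1, and the invariant factors of ∂_1 are all 1, so H_0 ≅ Z.
  H_1: rank ker ∂_1 − rank ∂_2 = (3 − 2) − 0 = 1, and there is no ∂_2, so H_1 ≅ Z.

As a check, the Euler characteristic is 3 − 3 = 0, which agrees with 1 − 1 = 0.

H_0 ≅ Z,  H_1 ≅ Z.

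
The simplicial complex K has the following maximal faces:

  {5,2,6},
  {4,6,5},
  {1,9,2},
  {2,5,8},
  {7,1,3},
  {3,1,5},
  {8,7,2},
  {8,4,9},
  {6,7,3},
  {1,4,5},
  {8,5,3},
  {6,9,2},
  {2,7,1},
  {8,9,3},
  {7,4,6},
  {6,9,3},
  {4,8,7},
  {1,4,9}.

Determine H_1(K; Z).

H_1 = Z^2.

Order the vertices as 1 < 2 < 3 < 4 < 5 < 6 < 7 < 8 < 9. Listing each simplex with vertices in this order, K has dimension 2 with simplices:

  0-simplices (9): [1], [2], [3], [4], [5], [6], [7], [8], [9]
  1-simplices (27): (27 of them)
  2-simplices (18): [1,2,7], [1,2,9], [1,3,5], [1,3,7], [1,4,5], [1,4,9], [2,5,6], [2,5,8], [2,6,9], [2,7,8], [3,5,8], [3,6,7], [3,6,9], [3,8,9], [4,5,6], [4,6,7], [4,7,8], [4,8,9]

so the chain groups are C_0 ≅ Z^9, C_1 ≅ Z^27, C_2 ≅ Z^18.

The boundary map ∂_1: C_1 → C_0 maps an edge to its endpoints' difference, ∂[p,q] = q − p. For instance
  ∂[1,9] = [9] − [1].
The 9×27 boundary matrix has rank 8 and Smith normal form diag(1,1,1,1,1,1,1,1).

∂_2: C_2 → C_1 maps a triangle to the signed sum of its edges. For instance
  ∂[1,2,9] = [2,9] − [1,9] + [1,2],
  ∂[4,6,7] = [6,7] − [4,7] + [4,6].
The 27×18 boundary matrix has rank 17 and Smith normal form diag(1,1,1,1,1,1,1,1,1,1,1,1,1,1,1,1,1).

Now H_k = ker ∂_k / im ∂_{k+1}, so:

  H_1: rank ker ∂_1 − rank ∂_2 = (27 − 8) − 17 = 2, and the invariant factors of ∂_2 are all 1, so H_1 ≅ Z^2.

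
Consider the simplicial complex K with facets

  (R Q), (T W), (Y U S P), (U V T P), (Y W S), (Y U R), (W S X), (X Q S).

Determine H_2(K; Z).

Fix the vertex order P < Q < R < S < T < U < V < W < X < Y and write every simplex with vertices in increasing order. Then dim K = 3 and the simplices of K are:

  0-simplices (10): P, Q, R, S, T, U, V, W, X, Y
  1-simplices (21): PS, PT, PU, PV, PY, QR, QS, QX, RU, RY, SU, SW, SX, SY, TU, TV, TW, UV, UY, WX, WY
  2-simplices (12): PSU, PSY, PTU, PTV, PUV, PUY, QSX, RUY, SUY, SWX, SWY, TUV
  3-simplices (2): PSUY, PTUV

giving chain groups C_0 ≅ Z^10, C_1 ≅ Z^21, C_2 ≅ Z^12, C_3 ≅ Z^2.

∂_1: C_1 → C_0 is given by ∂[p,q] = [q] − [p].
As a 10×21 matrix over Z this has rank 9, with invariant factors (1,1,1,1,1,1,1,1,1).

The boundary map ∂_2: C_2 → C_1 sends each 2-simplex [p,q,r] to [q,r] − [p,r] + [p,q]. For instance
  ∂PUY = UY − PY + PU,
  ∂PSU = SU − PU + PS.
This gives a 21×12 integer matrix of rank 10; reducing to Smith normal form yields diagonal entries (1,1,1,1,1,1,1,1,1,1).

The boundary map ∂_3: C_3 → C_2 sends each 3-simplex σ to the alternating sum Σ_i (−1)^i (σ with its i-th vertex removed). For instance
  ∂PTUV = TUV − PUV + PTV − PTU,
  ∂PSUY = SUY − PUY + PSY − PSU.
The resulting 12×2 matrix has rank 2, and its Smith normal form has invariant factors (1,1).

From H_k ≅ ker(∂_k) / im(∂_{k+1}) we obtain:

  H_2: rank ker ∂_2 − rank ∂_3 = (12 − 10) − 2 = 0, and the invariant factors of ∂_3 are all 1, so H_2 ≅ 0.

H_2 ≅ 0.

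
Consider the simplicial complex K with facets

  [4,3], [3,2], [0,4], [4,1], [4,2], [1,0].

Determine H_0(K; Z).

K has 5 vertices, 6 edges.
rank ∂_0 = 0, rank ∂_1 = 4 ⇒ b_0 = 5 − 0 − 4 = 1; all invariant factors of ∂_1 are 1 so no torsion. So H_0 ≅ Z.

H_0 = Z.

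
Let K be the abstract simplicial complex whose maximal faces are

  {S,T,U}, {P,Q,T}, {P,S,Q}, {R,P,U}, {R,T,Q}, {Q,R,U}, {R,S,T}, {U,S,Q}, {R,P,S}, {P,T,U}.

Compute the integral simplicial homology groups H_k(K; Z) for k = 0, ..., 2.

We work with the vertex ordering P < Q < R < S < T < U. The simplices of K, each written with vertices in increasing order, are:

  0-simplices (6): P, Q, R, S, T, U
  1-simplices (15): PQ, PR, PS, PT, PU, QR, QS, QT, QU, RS, RT, RU, ST, SU, TU
  2-simplices (10): PQS, PQT, PRS, PRU, PTU, QRT, QRU, QSU, RST, STU

giving chain groups C_0 ≅ Z^6, C_1 ≅ Z^15, C_2 ≅ Z^10.

∂_1: C_1 → C_0 sends each edge [p,q] (with p < q) to q − p. For instance
  ∂TU = U − T.
This gives a 6×15 integer matrix of rank 5; reducing to Smith normal form yields diagonal entries (1,1,1,1,1).

Boundary ∂_2: C_2 → C_1 sends each 2-simplex [p,q,r] to [q,r] − [p,r] + [p,q]. For instance
  ∂QSU = SU − QU + QS,
  ∂PQS = QS − PS + PQ.
This gives a 15×10 integer matrix of rank 10; reducing to Smith normal form yields diagonal entries (1,1,1,1,1,1,1,1,1,2).

Computing H_k = (kernel of ∂_k) / (image of ∂_{k+1}):

  H_0: rank C_0 − rank ∂_1 = 6 − 5 = 1, and the invariant factors of ∂_1 are all 1, so H_0 ≅ Z.
  H_1: rank ker ∂_1 − rank ∂_2 = (15 − 5) − 10 = 0, and ∂_2 has invariant factor 2 > 1, so H_1 ≅ Z/2.
  H_2: rank ker ∂_2 − rank ∂_3 = (10 − 10) − 0 = 0, and there is no ∂_3, so H_2 ≅ 0.

As a check, the Euler characteristic is 6 − 15 + 10 = 1, which agrees with 1 − 0 + 0 = 1.

H_0 ≅ Z,  H_1 ≅ Z/2,  H_2 = 0.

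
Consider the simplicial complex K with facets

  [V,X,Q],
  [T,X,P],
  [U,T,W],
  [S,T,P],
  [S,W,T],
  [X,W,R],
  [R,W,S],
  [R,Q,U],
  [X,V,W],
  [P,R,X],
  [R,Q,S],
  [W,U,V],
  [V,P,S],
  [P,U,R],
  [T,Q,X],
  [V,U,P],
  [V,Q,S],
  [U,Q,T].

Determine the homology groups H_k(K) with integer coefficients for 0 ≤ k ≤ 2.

H_0 ≅ Z,  H_1 ≅ Z^2,  H_2 ≅ Z.

We work with the vertex ordering P < Q < R < S < T < U < V < W < X. The simplices of K, each written with vertices in increasing order, are:

  0-simplices (9): P, Q, R, S, T, U, V, W, X
  1-simplices (27): PR, PS, PT, PU, PV, PX, QR, QS, QT, QU, QV, QX, RS, RU, RW, RX, ST, SV, SW, TU, TW, TX, UV, UW, VW, VX, WX
  2-simplices (18): PRU, PRX, PST, PSV, PTX, PUV, QRS, QRU, QSV, QTU, QTX, QVX, RSW, RWX, STW, TUW, UVW, VWX

so the chain groups are C_0 ≅ Z^9, C_1 ≅ Z^27, C_2 ≅ Z^18.

Boundary ∂_1: C_1 → C_0 sends each edge [p,q] (with p < q) to q − p. For instance
  ∂SV = V − S.
The 9×27 boundary matrix has rank 8 and Smith normal form diag(1,1,1,1,1,1,1,1).

∂_2: C_2 → C_1 maps a triangle to the signed sum of its edges. For instance
  ∂QTX = TX − QX + QT,
  ∂QVX = VX − QX + QV.
As a 27×18 matrix over Z this has rank 17, with invariant factors (1,1,1,1,1,1,1,1,1,1,1,1,1,1,1,1,1).

From H_k ≅ ker(∂_k) / im(∂_{k+1}) we obtain:

  H_0: rank C_0 − rank ∂_1 = 9 − 8 = 1, and the invariant factors of ∂_1 are all 1, so H_0 ≅ Z.
  H_1: rank ker ∂_1 − rank ∂_2 = (27 − 8) − 17 = 2, and the invariant factors of ∂_2 are all 1, so H_1 ≅ Z^2.
  H_2: rank ker ∂_2 − rank ∂_3 = (18 − 17) − 0 = 1, and there is no ∂_3, so H_2 ≅ Z.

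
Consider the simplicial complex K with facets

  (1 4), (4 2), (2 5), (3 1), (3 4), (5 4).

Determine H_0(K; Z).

Fix the vertex order 1 < 2 < 3 < 4 < 5 and write every simplex with vertices in increasing order. Then dim K = 1 and the simplices of K are:

  0-simplices (5): [1], [2], [3], [4], [5]
  1-simplices (6): [1,3], [1,4], [2,4], [2,5], [3,4], [4,5]

Hence C_0 ≅ Z^5, C_1 ≅ Z^6.

The boundary map ∂_1: C_1 → C_0 is given by ∂[p,q] = [q] − [p].
This gives a 5×6 integer matrix of rank 4; reducing to Smith normal form yields diagonal entries (1,1,1,1).

From H_k ≅ ker(∂_k) / im(∂_{k+1}) we obtain:

  H_0: rank C_0 − rank ∂_1 = 5 − 4 = 1, and the invariant factors of ∂_1 are all 1, so H_0 = Z.

H_0 = Z.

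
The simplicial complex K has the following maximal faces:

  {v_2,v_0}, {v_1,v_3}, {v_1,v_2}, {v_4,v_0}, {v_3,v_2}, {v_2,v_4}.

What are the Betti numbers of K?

b_0 = 1, b_1 = 2.

K has 5 vertices, 6 edges.
rank ∂_0 = 0, rank ∂_1 = 4 ⇒ b_0 = 5 − 0 − 4 = 1; all invariant factors of ∂_1 are 1 so no torsion. So H_0 = Z.
rank ∂_1 = 4, rank ∂_2 = 0 ⇒ b_1 = 6 − 4 − 0 = 2. So H_1 = Z^2.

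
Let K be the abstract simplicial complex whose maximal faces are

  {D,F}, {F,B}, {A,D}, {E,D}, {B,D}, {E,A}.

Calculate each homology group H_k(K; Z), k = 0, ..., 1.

Take the total order A < B < D < E < F on the vertex set. Then K (dimension 1) consists of the simplices:

  0-simplices (5): A, B, D, E, F
  1-simplices (6): AD, AE, BD, BF, DE, DF

Hence C_0 ≅ Z^5, C_1 ≅ Z^6.

∂_1: C_1 → C_0 is given by ∂[p,q] = [q] − [p]. For instance
  ∂AD = D − A.
The resulting 5×6 matrix has rank 4, and its Smith normal form has invariant factors (1,1,1,1).

Computing H_k = (kernel of ∂_k) / (image of ∂_{k+1}):

  H_0: rank C_0 − rank ∂_1 = 5 − 4 = 1, and the invariant factors of ∂_1 are all 1, so H_0 ≅ Z.
  H_1: rank ker ∂_1 − rank ∂_2 = (6 − 4) − 0 = 2, and there is no ∂_2, so H_1 ≅ Z^2.

(K is a triangulation of a wedge of 2 circles.)

H_0 ≅ Z,  H_1 ≅ Z^2.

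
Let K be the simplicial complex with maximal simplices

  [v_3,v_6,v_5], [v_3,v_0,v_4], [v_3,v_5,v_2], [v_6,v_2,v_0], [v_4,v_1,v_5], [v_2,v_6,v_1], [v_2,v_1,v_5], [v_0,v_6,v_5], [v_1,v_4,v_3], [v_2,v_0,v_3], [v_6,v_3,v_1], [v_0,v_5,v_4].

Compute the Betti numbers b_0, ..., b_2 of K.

b_0 = 1, b_1 = 0, b_2 = 0.

Take the total order v_0 < v_1 < v_2 < v_3 < v_4 < v_5 < v_6 on the vertex set. Then K (dimension 2) consists of the simplices:

  0-simplices (7): [v_0], [v_1], [v_2], [v_3], [v_4], [v_5], [v_6]
  1-simplices (18): (18 of them)
  2-simplices (12): (12 of them)

so the chain groups are C_0 ≅ Z^7, C_1 ≅ Z^18, C_2 ≅ Z^12.

∂_1: C_1 → C_0 sends each edge [p,q] (with p < q) to q − p. For instance
  ∂[v_1,v_2] = [v_2] − [v_1].
As a 7×18 matrix over Z this has rank 6, with invariant factors (1,1,1,1,1,1).

The boundary map ∂_2: C_2 → C_1 maps a triangle to the signed sum of its edges. For instance
  ∂[v_0,v_4,v_5] = [v_4,v_5] − [v_0,v_5] + [v_0,v_4],
  ∂[v_0,v_2,v_6] = [v_2,v_6] − [v_0,v_6] + [v_0,v_2].
The 18×12 boundary matrix has rank 12 and Smith normal form diag(1,1,1,1,1,1,1,1,1,1,1,2).

From H_k ≅ ker(∂_k) / im(∂_{k+1}) we obtain:

  H_0: rank C_0 − rank ∂_1 = 7 − 6 = 1, and the invariant factors of ∂_1 are all 1, so H_0 = Z.
  H_1: rank ker ∂_1 − rank ∂_2 = (18 − 6) − 12 = 0, and ∂_2 has invariant factor 2 > 1, so H_1 = Z/2Z.
  H_2: rank ker ∂_2 − rank ∂_3 = (12 − 12) − 0 = 0, and there is no ∂_3, so H_2 = 0.

(K is a triangulation of the real projective plane RP^2.)

Hence the Betti numbers are b_0 = 1, b_1 = 0, b_2 = 0.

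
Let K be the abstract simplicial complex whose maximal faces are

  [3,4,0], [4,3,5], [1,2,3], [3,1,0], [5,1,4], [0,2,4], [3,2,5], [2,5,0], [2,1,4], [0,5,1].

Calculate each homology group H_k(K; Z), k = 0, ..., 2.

Fix the vertex order 0 < 1 < 2 < 3 < 4 < 5 and write every simplex with vertices in increasing order. Then dim K = 2 and the simplices of K are:

  0-simplices (6): [0], [1], [2], [3], [4], [5]
  1-simplices (15): [0,1], [0,2], [0,3], [0,4], [0,5], [1,2], [1,3], [1,4], [1,5], [2,3], [2,4], [2,5], [3,4], [3,5], [4,5]
  2-simplices (10): [0,1,3], [0,1,5], [0,2,4], [0,2,5], [0,3,4], [1,2,3], [1,2,4], [1,4,5], [2,3,5], [3,4,5]

giving chain groups C_0 ≅ Z^6, C_1 ≅ Z^15, C_2 ≅ Z^10.

∂_1: C_1 → C_0 sends each edge [p,q] (with p < q) to q − p. For instance
  ∂[2,5] = [5] − [2].
The 6×15 boundary matrix has rank 5 and Smith normal form diag(1,1,1,1,1).

∂_2: C_2 → C_1 sends each 2-simplex [p,q,r] to [q,r] − [p,r] + [p,q]. For instance
  ∂[3,4,5] = [4,5] − [3,5] + [3,4],
  ∂[0,2,4] = [2,4] − [0,4] + [0,2].
As a 15×10 matrix over Z this has rank 10, with invariant factors (1,1,1,1,1,1,1,1,1,2).

Reading off H_k = ker ∂_k / im ∂_{k+1}:

  H_0: rank C_0 − rank ∂_1 = 6 − 5 = 1, and the invariant factors of ∂_1 are all 1, so H_0 = Z.
  H_1: rank ker ∂_1 − rank ∂_2 = (15 − 5) − 10 = 0, and ∂_2 has invariant factor 2 > 1, so H_1 = Z/2.
  H_2: rank ker ∂_2 − rank ∂_3 = (10 − 10) − 0 = 0, and there is no ∂_3, so H_2 = 0.

As a check, the Euler characteristic is 6 − 15 + 10 = 1, which agrees with 1 − 0 + 0 = 1.

H_0 ≅ Z,  H_1 ≅ Z/2,  H_2 = 0.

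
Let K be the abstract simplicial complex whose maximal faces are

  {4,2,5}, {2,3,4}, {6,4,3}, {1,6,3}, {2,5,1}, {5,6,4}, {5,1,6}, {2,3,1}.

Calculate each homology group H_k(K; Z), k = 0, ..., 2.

H_0 = Z,  H_1 = 0,  H_2 = Z.

We work with the vertex ordering 1 < 2 < 3 < 4 < 5 < 6. The simplices of K, each written with vertices in increasing order, are:

  0-simplices (6): [1], [2], [3], [4], [5], [6]
  1-simplices (12): [1,2], [1,3], [1,5], [1,6], [2,3], [2,4], [2,5], [3,4], [3,6], [4,5], [4,6], [5,6]
  2-simplices (8): [1,2,3], [1,2,5], [1,3,6], [1,5,6], [2,3,4], [2,4,5], [3,4,6], [4,5,6]

Hence C_0 ≅ Z^6, C_1 ≅ Z^12, C_2 ≅ Z^8.

∂_1: C_1 → C_0 maps an edge to its endpoints' difference, ∂[p,q] = q − p. For instance
  ∂[2,3] = [3] − [2].
The 6×12 boundary matrix has rank 5 and Smith normal form diag(1,1,1,1,1).

The boundary map ∂_2: C_2 → C_1 maps a triangle to the signed sum of its edges. For instance
  ∂[1,5,6] = [5,6] − [1,6] + [1,5],
  ∂[1,2,5] = [2,5] − [1,5] + [1,2].
As a 12×8 matrix over Z this has rank 7, with invariant factors (1,1,1,1,1,1,1).

Reading off H_k = ker ∂_k / im ∂_{k+1}:

  H_0: rank C_0 − rank ∂_1 = 6 − 5 = 1, and the invariant factors of ∂_1 are all 1, so H_0 = Z.
  H_1: rank ker ∂_1 − rank ∂_2 = (12 − 5) − 7 = 0, and the invariant factors of ∂_2 are all 1, so H_1 = 0.
  H_2: rank ker ∂_2 − rank ∂_3 = (8 − 7) − 0 = 1, and there is no ∂_3, so H_2 = Z.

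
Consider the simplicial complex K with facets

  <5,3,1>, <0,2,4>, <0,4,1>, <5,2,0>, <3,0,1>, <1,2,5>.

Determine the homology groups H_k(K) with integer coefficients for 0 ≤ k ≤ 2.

H_0 = Z,  H_1 = Z,  H_2 = 0.

Take the total order 0 < 1 < 2 < 3 < 4 < 5 on the vertex set. Then K (dimension 2) consists of the simplices:

  0-simplices (6): [0], [1], [2], [3], [4], [5]
  1-simplices (12): [0,1], [0,2], [0,3], [0,4], [0,5], [1,2], [1,3], [1,4], [1,5], [2,4], [2,5], [3,5]
  2-simplices (6): [0,1,3], [0,1,4], [0,2,4], [0,2,5], [1,2,5], [1,3,5]

giving chain groups C_0 ≅ Z^6, C_1 ≅ Z^12, C_2 ≅ Z^6.

∂_1: C_1 → C_0 is given by ∂[p,q] = [q] − [p].
The 6×12 boundary matrix has rank 5 and Smith normal form diag(1,1,1,1,1).

The boundary map ∂_2: C_2 → C_1 acts by ∂[p,q,r] = [q,r] − [p,r] + [p,q]. For instance
  ∂[0,2,4] = [2,4] − [0,4] + [0,2],
  ∂[0,1,3] = [1,3] − [0,3] + [0,1].
This gives a 12×6 integer matrix of rank 6; reducing to Smith normal form yields diagonal entries (1,1,1,1,1,1).

Now H_k = ker ∂_k / im ∂_{k+1}, so:

  H_0: rank C_0 − rank ∂_1 = 6 − 5 = 1, and the invariant factors of ∂_1 are all 1, so H_0 ≅ Z.
  H_1: rank ker ∂_1 − rank ∂_2 = (12 − 5) − 6 = 1, and the invariant factors of ∂_2 are all 1, so H_1 ≅ Z.
  H_2: rank ker ∂_2 − rank ∂_3 = (6 − 6) − 0 = 0, and there is no ∂_3, so H_2 ≅ 0.

As a check, the Euler characteristic is 6 − 12 + 6 = 0, which agrees with 1 − 1 + 0 = 0.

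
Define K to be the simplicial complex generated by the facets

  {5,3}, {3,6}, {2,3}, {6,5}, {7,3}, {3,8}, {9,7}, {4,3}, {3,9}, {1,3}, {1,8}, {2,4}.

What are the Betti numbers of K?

We work with the vertex ordering 1 < 2 < 3 < 4 < 5 < 6 < 7 < 8 < 9. The simplices of K, each written with vertices in increasing order, are:

  0-simplices (9): [1], [2], [3], [4], [5], [6], [7], [8], [9]
  1-simplices (12): [1,3], [1,8], [2,3], [2,4], [3,4], [3,5], [3,6], [3,7], [3,8], [3,9], [5,6], [7,9]

Hence C_0 ≅ Z^9, C_1 ≅ Z^12.

The boundary map ∂_1: C_1 → C_0 maps an edge to its endpoints' difference, ∂[p,q] = q − p.
The 9×12 boundary matrix has rank 8 and Smith normal form diag(1,1,1,1,1,1,1,1).

From H_k ≅ ker(∂_k) / im(∂_{k+1}) we obtain:

  H_0: rank C_0 − rank ∂_1 = 9 − 8 = 1, and the invariant factors of ∂_1 are all 1, so H_0 = Z.
  H_1: rank ker ∂_1 − rank ∂_2 = (12 − 8) − 0 = 4, and there is no ∂_2, so H_1 = Z^4.

As a check, the Euler characteristic is 9 − 12 = -3, which agrees with 1 − 4 = -3.

Hence the Betti numbers are b_0 = 1, b_1 = 4.

b_0 = 1, b_1 = 4.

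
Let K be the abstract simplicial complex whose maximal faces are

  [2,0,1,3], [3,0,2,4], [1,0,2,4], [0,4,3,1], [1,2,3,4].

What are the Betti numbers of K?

b_0 = 1, b_1 = 0, b_2 = 0, b_3 = 1.

Take the total order 0 < 1 < 2 < 3 < 4 on the vertex set. Then K (dimension 3) consists of the simplices:

  0-simplices (5): [0], [1], [2], [3], [4]
  1-simplices (10): [0,1], [0,2], [0,3], [0,4], [1,2], [1,3], [1,4], [2,3], [2,4], [3,4]
  2-simplices (10): [0,1,2], [0,1,3], [0,1,4], [0,2,3], [0,2,4], [0,3,4], [1,2,3], [1,2,4], [1,3,4], [2,3,4]
  3-simplices (5): [0,1,2,3], [0,1,2,4], [0,1,3,4], [0,2,3,4], [1,2,3,4]

Hence C_0 ≅ Z^5, C_1 ≅ Z^10, C_2 ≅ Z^10, C_3 ≅ Z^5.

Boundary ∂_1: C_1 → C_0 sends each edge [p,q] (with p < q) to q − p. For instance
  ∂[2,4] = [4] − [2].
As a 5×10 matrix over Z this has rank 4, with invariant factors (1,1,1,1).

The boundary map ∂_2: C_2 → C_1 sends each 2-simplex [p,q,r] to [q,r] − [p,r] + [p,q]. For instance
  ∂[1,2,3] = [2,3] − [1,3] + [1,2],
  ∂[0,1,3] = [1,3] − [0,3] + [0,1].
The resulting 10×10 matrix has rank 6, and its Smith normal form has invariant factors (1,1,1,1,1,1).

Boundary ∂_3: C_3 → C_2 sends each 3-simplex σ to the alternating sum Σ_i (−1)^i (σ with its i-th vertex removed). For instance
  ∂[0,2,3,4] = [2,3,4] − [0,3,4] + [0,2,4] − [0,2,3],
  ∂[0,1,2,3] = [1,2,3] − [0,2,3] + [0,1,3] − [0,1,2].
The 10×5 boundary matrix has rank 4 and Smith normal form diag(1,1,1,1).

Reading off H_k = ker ∂_k / im ∂_{k+1}:

  H_0: rank C_0 − rank ∂_1 = 5 − 4 = 1, and the invariant factors of ∂_1 are all 1, so H_0 ≅ Z.
  H_1: rank ker ∂_1 − rank ∂_2 = (10 − 4) − 6 = 0, and the invariant factors of ∂_2 are all 1, so H_1 ≅ 0.
  H_2: rank ker ∂_2 − rank ∂_3 = (10 − 6) − 4 = 0, and the invariant factors of ∂_3 are all 1, so H_2 ≅ 0.
  H_3: rank ker ∂_3 − rank ∂_4 = (5 − 4) − 0 = 1, and there is no ∂_4, so H_3 ≅ Z.

Hence the Betti numbers are b_0 = 1, b_1 = 0, b_2 = 0, b_3 = 1.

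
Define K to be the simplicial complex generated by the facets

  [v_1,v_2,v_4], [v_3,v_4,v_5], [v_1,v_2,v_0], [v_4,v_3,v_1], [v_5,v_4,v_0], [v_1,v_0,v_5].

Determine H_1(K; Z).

H_1 ≅ Z.

Fix the vertex order v_0 < v_1 < v_2 < v_3 < v_4 < v_5 and write every simplex with vertices in increasing order. Then dim K = 2 and the simplices of K are:

  0-simplices (6): [v_0], [v_1], [v_2], [v_3], [v_4], [v_5]
  1-simplices (12): [v_0,v_1], [v_0,v_2], [v_0,v_4], [v_0,v_5], [v_1,v_2], [v_1,v_3], [v_1,v_4], [v_1,v_5], [v_2,v_4], [v_3,v_4], [v_3,v_5], [v_4,v_5]
  2-simplices (6): [v_0,v_1,v_2], [v_0,v_1,v_5], [v_0,v_4,v_5], [v_1,v_2,v_4], [v_1,v_3,v_4], [v_3,v_4,v_5]

giving chain groups C_0 ≅ Z^6, C_1 ≅ Z^12, C_2 ≅ Z^6.

Boundary ∂_1: C_1 → C_0 is given by ∂[p,q] = [q] − [p]. For instance
  ∂[v_1,v_2] = [v_2] − [v_1].
This gives a 6×12 integer matrix of rank 5; reducing to Smith normal form yields diagonal entries (1,1,1,1,1).

The boundary map ∂_2: C_2 → C_1 acts by ∂[p,q,r] = [q,r] − [p,r] + [p,q]. For instance
  ∂[v_3,v_4,v_5] = [v_4,v_5] − [v_3,v_5] + [v_3,v_4],
  ∂[v_0,v_4,v_5] = [v_4,v_5] − [v_0,v_5] + [v_0,v_4].
This gives a 12×6 integer matrix of rank 6; reducing to Smith normal form yields diagonal entries (1,1,1,1,1,1).

From H_k ≅ ker(∂_k) / im(∂_{k+1}) we obtain:

  H_1: rank ker ∂_1 − rank ∂_2 = (12 − 5) − 6 = 1, and the invariant factors of ∂_2 are all 1, so H_1 = Z.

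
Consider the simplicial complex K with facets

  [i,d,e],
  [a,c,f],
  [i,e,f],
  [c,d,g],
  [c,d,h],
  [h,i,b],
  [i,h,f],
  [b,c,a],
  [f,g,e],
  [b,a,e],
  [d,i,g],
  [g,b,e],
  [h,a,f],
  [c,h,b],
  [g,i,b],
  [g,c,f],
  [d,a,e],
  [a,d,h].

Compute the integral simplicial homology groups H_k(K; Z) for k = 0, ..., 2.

Order the vertices as a < b < c < d < e < f < g < h < i. Listing each simplex with vertices in this order, K has dimension 2 with simplices:

  0-simplices (9): a, b, c, d, e, f, g, h, i
  1-simplices (27): ab, ac, ad, ae, af, ah, bc, be, bg, bh, bi, cd, cf, cg, ch, de, dg, dh, di, ef, eg, ei, fg, fh, fi, gi, hi
  2-simplices (18): abc, abe, acf, ade, adh, afh, bch, beg, bgi, bhi, cdg, cdh, cfg, dei, dgi, efg, efi, fhi

so the chain groups are C_0 ≅ Z^9, C_1 ≅ Z^27, C_2 ≅ Z^18.

∂_1: C_1 → C_0 is given by ∂[p,q] = [q] − [p].
As a 9×27 matrix over Z this has rank 8, with invariant factors (1,1,1,1,1,1,1,1).

The boundary map ∂_2: C_2 → C_1 acts by ∂[p,q,r] = [q,r] − [p,r] + [p,q]. For instance
  ∂ade = de − ae + ad,
  ∂dgi = gi − di + dg.
As a 27×18 matrix over Z this has rank 18, with invariant factors (1,1,1,1,1,1,1,1,1,1,1,1,1,1,1,1,1,2).

Reading off H_k = ker ∂_k / im ∂_{k+1}:

  H_0: rank C_0 − rank ∂_1 = 9 − 8 = 1, and the invariant factors of ∂_1 are all 1, so H_0 = Z.
  H_1: rank ker ∂_1 − rank ∂_2 = (27 − 8) − 18 = 1, and ∂_2 has invariant factor 2 > 1, so H_1 = Z ⊕ Z/2Z.
  H_2: rank ker ∂_2 − rank ∂_3 = (18 − 18) − 0 = 0, and there is no ∂_3, so H_2 = 0.

As a check, the Euler characteristic is 9 − 27 + 18 = 0, which agrees with 1 − 1 + 0 = 0.

H_0 ≅ Z,  H_1 ≅ Z ⊕ Z/2Z,  H_2 = 0.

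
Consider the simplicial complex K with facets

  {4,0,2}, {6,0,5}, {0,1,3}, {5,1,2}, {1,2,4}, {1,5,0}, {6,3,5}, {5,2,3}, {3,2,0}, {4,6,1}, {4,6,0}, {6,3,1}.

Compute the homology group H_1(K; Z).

H_1 ≅ Z/2.

We work with the vertex ordering 0 < 1 < 2 < 3 < 4 < 5 < 6. The simplices of K, each written with vertices in increasing order, are:

  0-simplices (7): [0], [1], [2], [3], [4], [5], [6]
  1-simplices (18): [0,1], [0,2], [0,3], [0,4], [0,5], [0,6], [1,2], [1,3], [1,4], [1,5], [1,6], [2,3], [2,4], [2,5], [3,5], [3,6], [4,6], [5,6]
  2-simplices (12): [0,1,3], [0,1,5], [0,2,3], [0,2,4], [0,4,6], [0,5,6], [1,2,4], [1,2,5], [1,3,6], [1,4,6], [2,3,5], [3,5,6]

giving chain groups C_0 ≅ Z^7, C_1 ≅ Z^18, C_2 ≅ Z^12.

∂_1: C_1 → C_0 sends each edge [p,q] (with p < q) to q − p. For instance
  ∂[3,5] = [5] − [3].
As a 7×18 matrix over Z this has rank 6, with invariant factors (1,1,1,1,1,1).

Boundary ∂_2: C_2 → C_1 maps a triangle to the signed sum of its edges. For instance
  ∂[0,1,3] = [1,3] − [0,3] + [0,1],
  ∂[0,2,3] = [2,3] − [0,3] + [0,2].
The 18×12 boundary matrix has rank 12 and Smith normal form diag(1,1,1,1,1,1,1,1,1,1,1,2).

Now H_k = ker ∂_k / im ∂_{k+1}, so:

  H_1: rank ker ∂_1 − rank ∂_2 = (18 − 6) − 12 = 0, and ∂_2 has invariant factor 2 > 1, so H_1 ≅ Z/2.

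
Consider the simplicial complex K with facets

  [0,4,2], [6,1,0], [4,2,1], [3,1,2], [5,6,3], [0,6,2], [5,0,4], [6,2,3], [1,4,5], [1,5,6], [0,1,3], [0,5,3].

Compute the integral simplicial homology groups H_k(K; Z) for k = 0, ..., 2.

H_0 ≅ Z,  H_1 ≅ Z/2,  H_2 = 0.

Fix the vertex order 0 < 1 < 2 < 3 < 4 < 5 < 6 and write every simplex with vertices in increasing order. Then dim K = 2 and the simplices of K are:

  0-simplices (7): [0], [1], [2], [3], [4], [5], [6]
  1-simplices (18): [0,1], [0,2], [0,3], [0,4], [0,5], [0,6], [1,2], [1,3], [1,4], [1,5], [1,6], [2,3], [2,4], [2,6], [3,5], [3,6], [4,5], [5,6]
  2-simplices (12): [0,1,3], [0,1,6], [0,2,4], [0,2,6], [0,3,5], [0,4,5], [1,2,3], [1,2,4], [1,4,5], [1,5,6], [2,3,6], [3,5,6]

so the chain groups are C_0 ≅ Z^7, C_1 ≅ Z^18, C_2 ≅ Z^12.

The boundary map ∂_1: C_1 → C_0 maps an edge to its endpoints' difference, ∂[p,q] = q − p.
The 7×18 boundary matrix has rank 6 and Smith normal form diag(1,1,1,1,1,1).

The boundary map ∂_2: C_2 → C_1 acts by ∂[p,q,r] = [q,r] − [p,r] + [p,q]. For instance
  ∂[0,2,6] = [2,6] − [0,6] + [0,2],
  ∂[0,3,5] = [3,5] − [0,5] + [0,3].
As a 18×12 matrix over Z this has rank 12, with invariant factors (1,1,1,1,1,1,1,1,1,1,1,2).

From H_k ≅ ker(∂_k) / im(∂_{k+1}) we obtain:

  H_0: rank C_0 − rank ∂_1 = 7 − 6 = 1, and the invariant factors of ∂_1 are all 1, so H_0 = Z.
  H_1: rank ker ∂_1 − rank ∂_2 = (18 − 6) − 12 = 0, and ∂_2 has invariant factor 2 > 1, so H_1 = Z/2.
  H_2: rank ker ∂_2 − rank ∂_3 = (12 − 12) − 0 = 0, and there is no ∂_3, so H_2 = 0.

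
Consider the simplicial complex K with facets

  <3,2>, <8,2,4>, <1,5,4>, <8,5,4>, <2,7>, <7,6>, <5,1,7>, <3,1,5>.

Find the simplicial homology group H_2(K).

H_2 ≅ 0.

Take the total order 1 < 2 < 3 < 4 < 5 < 6 < 7 < 8 on the vertex set. Then K (dimension 2) consists of the simplices:

  0-simplices (8): [1], [2], [3], [4], [5], [6], [7], [8]
  1-simplices (14): [1,3], [1,4], [1,5], [1,7], [2,3], [2,4], [2,7], [2,8], [3,5], [4,5], [4,8], [5,7], [5,8], [6,7]
  2-simplices (5): [1,3,5], [1,4,5], [1,5,7], [2,4,8], [4,5,8]

giving chain groups C_0 ≅ Z^8, C_1 ≅ Z^14, C_2 ≅ Z^5.

The boundary map ∂_1: C_1 → C_0 sends each edge [p,q] (with p < q) to q − p. For instance
  ∂[2,3] = [3] − [2].
This gives a 8×14 integer matrix of rank 7; reducing to Smith normal form yields diagonal entries (1,1,1,1,1,1,1).

∂_2: C_2 → C_1 acts by ∂[p,q,r] = [q,r] − [p,r] + [p,q]. For instance
  ∂[1,4,5] = [4,5] − [1,5] + [1,4],
  ∂[4,5,8] = [5,8] − [4,8] + [4,5].
As a 14×5 matrix over Z this has rank 5, with invariant factors (1,1,1,1,1).

Reading off H_k = ker ∂_k / im ∂_{k+1}:

  H_2: rank ker ∂_2 − rank ∂_3 = (5 − 5) − 0 = 0, and there is no ∂_3, so H_2 ≅ 0.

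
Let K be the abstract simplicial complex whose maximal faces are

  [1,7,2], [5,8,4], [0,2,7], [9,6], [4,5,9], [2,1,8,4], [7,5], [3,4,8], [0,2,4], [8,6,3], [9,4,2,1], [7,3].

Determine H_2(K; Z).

Fix the vertex order 0 < 1 < 2 < 3 < 4 < 5 < 6 < 7 < 8 < 9 and write every simplex with vertices in increasing order. Then dim K = 3 and the simplices of K are:

  0-simplices (10): [0], [1], [2], [3], [4], [5], [6], [7], [8], [9]
  1-simplices (24): (24 of them)
  2-simplices (14): [0,2,4], [0,2,7], [1,2,4], [1,2,7], [1,2,8], [1,2,9], [1,4,8], [1,4,9], [2,4,8], [2,4,9], [3,4,8], [3,6,8], [4,5,8], [4,5,9]
  3-simplices (2): [1,2,4,8], [1,2,4,9]

giving chain groups C_0 ≅ Z^10, C_1 ≅ Z^24, C_2 ≅ Z^14, C_3 ≅ Z^2.

The boundary map ∂_1: C_1 → C_0 is given by ∂[p,q] = [q] − [p]. For instance
  ∂[2,4] = [4] − [2].
The 10×24 boundary matrix has rank 9 and Smith normal form diag(1,1,1,1,1,1,1,1,1).

Boundary ∂_2: C_2 → C_1 sends each 2-simplex [p,q,r] to [q,r] − [p,r] + [p,q]. For instance
  ∂[2,4,8] = [4,8] − [2,8] + [2,4],
  ∂[1,2,7] = [2,7] − [1,7] + [1,2].
As a 24×14 matrix over Z this has rank 12, with invariant factors (1,1,1,1,1,1,1,1,1,1,1,1).

∂_3: C_3 → C_2 sends each 3-simplex σ to the alternating sum Σ_i (−1)^i (σ with its i-th vertex removed). For instance
  ∂[1,2,4,9] = [2,4,9] − [1,4,9] + [1,2,9] − [1,2,4],
  ∂[1,2,4,8] = [2,4,8] − [1,4,8] + [1,2,8] − [1,2,4].
As a 14×2 matrix over Z this has rank 2, with invariant factors (1,1).

Now H_k = ker ∂_k / im ∂_{k+1}, so:

  H_2: rank ker ∂_2 − rank ∂_3 = (14 − 12) − 2 = 0, and the invariant factors of ∂_3 are all 1, so H_2 = 0.

H_2 = 0.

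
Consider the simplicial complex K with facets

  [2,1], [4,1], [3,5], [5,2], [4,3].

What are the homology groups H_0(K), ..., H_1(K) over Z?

H_0 = Z,  H_1 = Z.

K has 5 vertices, 5 edges.
rank ∂_0 = 0, rank ∂_1 = 4 ⇒ b_0 = 5 − 0 − 4 = 1; all invariant factors of ∂_1 are 1 so no torsion. So H_0 = Z.
rank ∂_1 = 4, rank ∂_2 = 0 ⇒ b_1 = 5 − 4 − 0 = 1. So H_1 = Z.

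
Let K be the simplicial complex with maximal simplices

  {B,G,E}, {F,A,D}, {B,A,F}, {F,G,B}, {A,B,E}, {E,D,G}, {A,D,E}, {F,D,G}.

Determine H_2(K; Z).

K has 6 vertices, 12 edges, 8 triangles.
rank ∂_2 = 7, rank ∂_3 = 0 ⇒ b_2 = 8 − 7 − 0 = 1. So H_2 ≅ Z.

H_2 ≅ Z.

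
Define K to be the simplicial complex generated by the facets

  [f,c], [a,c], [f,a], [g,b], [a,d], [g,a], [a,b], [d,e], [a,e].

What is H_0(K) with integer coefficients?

H_0 = Z.

Order the vertices as a < b < c < d < e < f < g. Listing each simplex with vertices in this order, K has dimension 1 with simplices:

  0-simplices (7): a, b, c, d, e, f, g
  1-simplices (9): ab, ac, ad, ae, af, ag, bg, cf, de

giving chain groups C_0 ≅ Z^7, C_1 ≅ Z^9.

∂_1: C_1 → C_0 maps an edge to its endpoints' difference, ∂[p,q] = q − p.
The resulting 7×9 matrix has rank 6, and its Smith normal form has invariant factors (1,1,1,1,1,1).

Computing H_k = (kernel of ∂_k) / (image of ∂_{k+1}):

  H_0: rank C_0 − rank ∂_1 = 7 − 6 = 1, and the invariant factors of ∂_1 are all 1, so H_0 = Z.

(K is a triangulation of a wedge of 3 circles.)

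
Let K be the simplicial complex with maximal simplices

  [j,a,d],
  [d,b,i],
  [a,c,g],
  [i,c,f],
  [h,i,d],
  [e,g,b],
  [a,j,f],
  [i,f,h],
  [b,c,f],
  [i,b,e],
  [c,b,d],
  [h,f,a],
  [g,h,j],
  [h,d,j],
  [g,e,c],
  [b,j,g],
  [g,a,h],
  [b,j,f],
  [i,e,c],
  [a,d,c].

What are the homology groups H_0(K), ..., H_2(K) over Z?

H_0 ≅ Z,  H_1 ≅ Z ⊕ Z/2Z,  H_2 = 0.

K has 10 vertices, 30 edges, 20 triangles.
rank ∂_0 = 0, rank ∂_1 = 9 ⇒ b_0 = 10 − 0 − 9 = 1; all invariant factors of ∂_1 are 1 so no torsion. So H_0 = Z.
rank ∂_1 = 9, rank ∂_2 = 20 ⇒ b_1 = 30 − 9 − 20 = 1; ∂_2 has invariant factor(s) [2] giving torsion. So H_1 = Z ⊕ Z/2Z.
rank ∂_2 = 20, rank ∂_3 = 0 ⇒ b_2 = 20 − 20 − 0 = 0. So H_2 = 0.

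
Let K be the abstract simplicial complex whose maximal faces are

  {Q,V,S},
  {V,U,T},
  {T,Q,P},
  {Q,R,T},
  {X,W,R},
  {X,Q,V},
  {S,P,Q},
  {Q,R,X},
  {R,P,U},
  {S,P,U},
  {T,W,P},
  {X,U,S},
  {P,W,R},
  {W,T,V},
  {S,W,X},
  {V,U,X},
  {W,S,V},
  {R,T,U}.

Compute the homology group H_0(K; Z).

H_0 = Z.

Order the vertices as P < Q < R < S < T < U < V < W < X. Listing each simplex with vertices in this order, K has dimension 2 with simplices:

  0-simplices (9): P, Q, R, S, T, U, V, W, X
  1-simplices (27): PQ, PR, PS, PT, PU, PW, QR, QS, QT, QV, QX, RT, RU, RW, RX, SU, SV, SW, SX, TU, TV, TW, UV, UX, VW, VX, WX
  2-simplices (18): PQS, PQT, PRU, PRW, PSU, PTW, QRT, QRX, QSV, QVX, RTU, RWX, SUX, SVW, SWX, TUV, TVW, UVX

so the chain groups are C_0 ≅ Z^9, C_1 ≅ Z^27, C_2 ≅ Z^18.

The boundary map ∂_1: C_1 → C_0 is given by ∂[p,q] = [q] − [p]. For instance
  ∂VX = X − V.
As a 9×27 matrix over Z this has rank 8, with invariant factors (1,1,1,1,1,1,1,1).

∂_2: C_2 → C_1 maps a triangle to the signed sum of its edges. For instance
  ∂TVW = VW − TW + TV,
  ∂RWX = WX − RX + RW.
This gives a 27×18 integer matrix of rank 18; reducing to Smith normal form yields diagonal entries (1,1,1,1,1,1,1,1,1,1,1,1,1,1,1,1,1,2).

Now H_k = ker ∂_k / im ∂_{k+1}, so:

  H_0: rank C_0 − rank ∂_1 = 9 − 8 = 1, and the invariant factors of ∂_1 are all 1, so H_0 ≅ Z.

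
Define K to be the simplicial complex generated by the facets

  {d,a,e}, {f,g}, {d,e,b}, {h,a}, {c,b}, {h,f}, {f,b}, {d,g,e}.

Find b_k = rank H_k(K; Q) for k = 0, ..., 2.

Fix the vertex order a < b < c < d < e < f < g < h and write every simplex with vertices in increasing order. Then dim K = 2 and the simplices of K are:

  0-simplices (8): a, b, c, d, e, f, g, h
  1-simplices (12): ad, ae, ah, bc, bd, be, bf, de, dg, eg, fg, fh
  2-simplices (3): ade, bde, deg

so the chain groups are C_0 ≅ Z^8, C_1 ≅ Z^12, C_2 ≅ Z^3.

The boundary map ∂_1: C_1 → C_0 sends each edge [p,q] (with p < q) to q − p. For instance
  ∂ae = e − a.
The resulting 8×12 matrix has rank 7, and its Smith normal form has invariant factors (1,1,1,1,1,1,1).

∂_2: C_2 → C_1 sends each 2-simplex [p,q,r] to [q,r] − [p,r] + [p,q]. For instance
  ∂bde = de − be + bd,
  ∂ade = de − ae + ad.
This gives a 12×3 integer matrix of rank 3; reducing to Smith normal form yields diagonal entries (1,1,1).

Reading off H_k = ker ∂_k / im ∂_{k+1}:

  H_0: rank C_0 − rank ∂_1 = 8 − 7 = 1, and the invariant factors of ∂_1 are all 1, so H_0 ≅ Z.
  H_1: rank ker ∂_1 − rank ∂_2 = (12 − 7) − 3 = 2, and the invariant factors of ∂_2 are all 1, so H_1 ≅ Z^2.
  H_2: rank ker ∂_2 − rank ∂_3 = (3 − 3) − 0 = 0, and there is no ∂_3, so H_2 ≅ 0.

As a check, the Euler characteristic is 8 − 12 + 3 = -1, which agrees with 1 − 2 + 0 = -1.

Hence the Betti numbers are b_0 = 1, b_1 = 2, b_2 = 0.

b_0 = 1, b_1 = 2, b_2 = 0.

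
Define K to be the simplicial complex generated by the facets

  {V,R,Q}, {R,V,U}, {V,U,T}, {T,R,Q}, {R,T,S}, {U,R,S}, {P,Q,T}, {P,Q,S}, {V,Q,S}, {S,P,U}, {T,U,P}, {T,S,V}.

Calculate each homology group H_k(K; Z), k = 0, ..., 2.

Order the vertices as P < Q < R < S < T < U < V. Listing each simplex with vertices in this order, K has dimension 2 with simplices:

  0-simplices (7): P, Q, R, S, T, U, V
  1-simplices (18): PQ, PS, PT, PU, QR, QS, QT, QV, RS, RT, RU, RV, ST, SU, SV, TU, TV, UV
  2-simplices (12): PQS, PQT, PSU, PTU, QRT, QRV, QSV, RST, RSU, RUV, STV, TUV

Hence C_0 ≅ Z^7, C_1 ≅ Z^18, C_2 ≅ Z^12.

∂_1: C_1 → C_0 sends each edge [p,q] (with p < q) to q − p.
The resulting 7×18 matrix has rank 6, and its Smith normal form has invariant factors (1,1,1,1,1,1).

Boundary ∂_2: C_2 → C_1 acts by ∂[p,q,r] = [q,r] − [p,r] + [p,q]. For instance
  ∂RST = ST − RT + RS,
  ∂PSU = SU − PU + PS.
This gives a 18×12 integer matrix of rank 12; reducing to Smith normal form yields diagonal entries (1,1,1,1,1,1,1,1,1,1,1,2).

Computing H_k = (kernel of ∂_k) / (image of ∂_{k+1}):

  H_0: rank C_0 − rank ∂_1 = 7 − 6 = 1, and the invariant factors of ∂_1 are all 1, so H_0 ≅ Z.
  H_1: rank ker ∂_1 − rank ∂_2 = (18 − 6) − 12 = 0, and ∂_2 has invariant factor 2 > 1, so H_1 ≅ Z/2Z.
  H_2: rank ker ∂_2 − rank ∂_3 = (12 − 12) − 0 = 0, and there is no ∂_3, so H_2 ≅ 0.

H_0 = Z,  H_1 = Z/2Z,  H_2 = 0.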